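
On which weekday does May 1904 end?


May 1904 has 31 days
Anchor: Jan 1, 1904. With p = 1904 - 1 = 1903: (p + p//4 - p//100 + p//400) mod 7 = (1903 + 475 - 19 + 4) mod 7 = 2363 mod 7 = 4 -> Friday (Mon=0 ... Sun=6)
Days before May (Jan-Apr): 121; May 1 index = (4 + 121) mod 7 = 6 -> Sunday
Last day offset: 31 - 1 = 30 days
Weekday index = (6 + 30) mod 7 = 1

Tuesday, May 31


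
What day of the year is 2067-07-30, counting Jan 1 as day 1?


Date: July 30, 2067
Days in months 1 through 6: 181
Plus 30 days in July

Day of year: 211


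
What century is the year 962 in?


Century = (year - 1) // 100 + 1
= (962 - 1) // 100 + 1
= 961 // 100 + 1
= 9 + 1

10th century


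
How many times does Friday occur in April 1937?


April 1937 has 30 days
Anchor: Jan 1, 1937. With p = 1937 - 1 = 1936: (p + p//4 - p//100 + p//400) mod 7 = (1936 + 484 - 19 + 4) mod 7 = 2405 mod 7 = 4 -> Friday (Mon=0 ... Sun=6)
Days before April (Jan-Mar): 90; April 1 index = (4 + 90) mod 7 = 3 -> Thursday
First Friday is April 2
Fridays: 2, 9, 16, 23, 30

5 Fridays


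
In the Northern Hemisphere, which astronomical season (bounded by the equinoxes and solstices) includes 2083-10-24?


Date: October 24
Astronomical Autumn (approx.; exact equinox/solstice day varies by year): September 22 to December 20
October 24 falls within the Autumn window

Autumn


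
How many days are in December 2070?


December 2070

31 days


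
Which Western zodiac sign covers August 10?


Date: August 10
Conventional tropical zodiac dates: Leo from July 23 onward; Virgo starts August 23
August 10 falls within the Leo range

Leo


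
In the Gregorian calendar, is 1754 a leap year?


Gregorian leap year rule: divisible by 4, but not by 100, unless also by 400.
1754 is not divisible by 4 -> not a leap year

No


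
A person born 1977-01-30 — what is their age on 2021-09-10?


Birth: 1977-01-30
Reference: 2021-09-10
Year difference: 2021 - 1977 = 44

44 years old


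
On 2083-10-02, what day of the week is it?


Date: October 2, 2083
Anchor: Jan 1, 2083. With p = 2083 - 1 = 2082: (p + p//4 - p//100 + p//400) mod 7 = (2082 + 520 - 20 + 5) mod 7 = 2587 mod 7 = 4 -> Friday (Mon=0 ... Sun=6)
Days before October (Jan-Sep): 273; offset = 273 + 2 - 1 = 274
Weekday index = (4 + 274) mod 7 = 5

Day of the week: Saturday


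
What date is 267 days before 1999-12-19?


Start: 1999-12-19, subtract 267 days
Back 19 days from December 19 reaches November 30, 1999 -> 248 left
November 1999 has 30 days -> back to October 31, 1999 -> 218 left
October 1999 has 31 days -> back to September 30, 1999 -> 187 left
September 1999 has 30 days -> back to August 31, 1999 -> 157 left
August 1999 has 31 days -> back to July 31, 1999 -> 126 left
July 1999 has 31 days -> back to June 30, 1999 -> 95 left
June 1999 has 30 days -> back to May 31, 1999 -> 65 left
May 1999 has 31 days -> back to April 30, 1999 -> 34 left
April 1999 has 30 days -> back to March 31, 1999 -> 4 left
March 1999: 31 - 4 = 27 -> lands on March 27

Result: 1999-03-27


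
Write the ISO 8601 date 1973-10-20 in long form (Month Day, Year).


ISO 1973-10-20 parses as year=1973, month=10, day=20
Month 10 -> October

October 20, 1973


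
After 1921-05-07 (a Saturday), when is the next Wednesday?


Current: Saturday
Target: Wednesday
Days ahead: 4

Next Wednesday: 1921-05-11


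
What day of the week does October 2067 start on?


Target: October 1, 2067
Anchor: Jan 1, 2067. With p = 2067 - 1 = 2066: (p + p//4 - p//100 + p//400) mod 7 = (2066 + 516 - 20 + 5) mod 7 = 2567 mod 7 = 5 -> Saturday (Mon=0 ... Sun=6)
Days before October (Jan-Sep): 273 days
Weekday index = (5 + 273) mod 7 = 5

Saturday


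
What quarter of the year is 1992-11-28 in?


Month: November (month 11)
Q1: Jan-Mar, Q2: Apr-Jun, Q3: Jul-Sep, Q4: Oct-Dec

Q4


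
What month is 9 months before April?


April is month 4
4 - 9 = -5; wrap: -5 + 12 = 7

July


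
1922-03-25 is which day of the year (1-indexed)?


Date: March 25, 1922
Days in months 1 through 2: 59
Plus 25 days in March

Day of year: 84


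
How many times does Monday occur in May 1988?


May 1988 has 31 days
Anchor: Jan 1, 1988. With p = 1988 - 1 = 1987: (p + p//4 - p//100 + p//400) mod 7 = (1987 + 496 - 19 + 4) mod 7 = 2468 mod 7 = 4 -> Friday (Mon=0 ... Sun=6)
Days before May (Jan-Apr): 121; May 1 index = (4 + 121) mod 7 = 6 -> Sunday
First Monday is May 2
Mondays: 2, 9, 16, 23, 30

5 Mondays


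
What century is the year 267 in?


Century = (year - 1) // 100 + 1
= (267 - 1) // 100 + 1
= 266 // 100 + 1
= 2 + 1

3rd century


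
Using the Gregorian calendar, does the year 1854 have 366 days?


Gregorian leap year rule: divisible by 4, but not by 100, unless also by 400.
1854 is not divisible by 4 -> not a leap year

No


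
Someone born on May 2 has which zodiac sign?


Date: May 2
Conventional tropical zodiac dates: Taurus from April 20 onward; Gemini starts May 21
May 2 falls within the Taurus range

Taurus


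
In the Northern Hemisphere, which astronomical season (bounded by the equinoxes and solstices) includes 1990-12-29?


Date: December 29
Astronomical Winter (approx.; exact equinox/solstice day varies by year): December 21 to March 19
December 29 falls within the Winter window

Winter


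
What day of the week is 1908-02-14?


Date: February 14, 1908
Anchor: Jan 1, 1908. With p = 1908 - 1 = 1907: (p + p//4 - p//100 + p//400) mod 7 = (1907 + 476 - 19 + 4) mod 7 = 2368 mod 7 = 2 -> Wednesday (Mon=0 ... Sun=6)
Days before February (Jan): 31; offset = 31 + 14 - 1 = 44
Weekday index = (2 + 44) mod 7 = 4

Day of the week: Friday


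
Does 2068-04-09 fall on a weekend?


Anchor: Jan 1, 2068. With p = 2068 - 1 = 2067: (p + p//4 - p//100 + p//400) mod 7 = (2067 + 516 - 20 + 5) mod 7 = 2568 mod 7 = 6 -> Sunday (Mon=0 ... Sun=6)
Day of year: 100; offset = 99
Weekday index = (6 + 99) mod 7 = 0 -> Monday
Weekend days: Saturday, Sunday

No


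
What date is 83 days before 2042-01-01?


Start: 2042-01-01, subtract 83 days
Back 1 day from January 1 reaches December 31, 2041 -> 82 left
December 2041 has 31 days -> back to November 30, 2041 -> 51 left
November 2041 has 30 days -> back to October 31, 2041 -> 21 left
October 2041: 31 - 21 = 10 -> lands on October 10

Result: 2041-10-10


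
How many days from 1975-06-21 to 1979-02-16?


From 1975-06-21 to 1979-02-16
1975-06-21: days before June = 31 + 28 + 31 + 30 + 31 = 151 (1975 is not a leap year); day of year = 151 + 21 = 172
1979-02-16: days before February = 31; day of year = 31 + 16 = 47
Rest of 1975: 365 - 172 = 193
Full years 1976 (366), 1977 (365), 1978 (365): 1096
Total = 193 + 1096 + 47 = 1336

1336 days


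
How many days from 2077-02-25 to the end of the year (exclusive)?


Day of year: 56 of 365
Remaining = 365 - 56

309 days


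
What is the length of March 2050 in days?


March 2050

31 days


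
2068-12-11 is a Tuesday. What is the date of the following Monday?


Current: Tuesday
Target: Monday
Days ahead: 6

Next Monday: 2068-12-17


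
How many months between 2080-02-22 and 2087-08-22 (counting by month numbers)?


From February 2080 to August 2087
7 years * 12 = 84 months, plus 6 months = 90

90 months


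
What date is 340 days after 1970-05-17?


Start: 1970-05-17, add 340 days
May 1970 has 31 days: 31 - 17 = 14 days to May 31 -> 326 left
June 1970 has 30 days -> 296 left
July 1970 has 31 days -> 265 left
August 1970 has 31 days -> 234 left
September 1970 has 30 days -> 204 left
October 1970 has 31 days -> 173 left
November 1970 has 30 days -> 143 left
December 1970 has 31 days -> 112 left
January 1971 has 31 days -> 81 left
February 1971 has 28 days -> 53 left
March 1971 has 31 days -> 22 left
April 1971: 22 <= 30 -> lands on April 22

Result: 1971-04-22


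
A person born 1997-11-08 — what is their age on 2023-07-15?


Birth: 1997-11-08
Reference: 2023-07-15
Year difference: 2023 - 1997 = 26
Birthday not yet reached in 2023, subtract 1

25 years old


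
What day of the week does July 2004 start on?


Target: July 1, 2004
Anchor: Jan 1, 2004. With p = 2004 - 1 = 2003: (p + p//4 - p//100 + p//400) mod 7 = (2003 + 500 - 20 + 5) mod 7 = 2488 mod 7 = 3 -> Thursday (Mon=0 ... Sun=6)
Days before July (Jan-Jun): 182 days
Weekday index = (3 + 182) mod 7 = 3

Thursday


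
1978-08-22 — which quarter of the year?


Month: August (month 8)
Q1: Jan-Mar, Q2: Apr-Jun, Q3: Jul-Sep, Q4: Oct-Dec

Q3


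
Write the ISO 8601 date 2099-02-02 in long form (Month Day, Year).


ISO 2099-02-02 parses as year=2099, month=02, day=02
Month 2 -> February

February 2, 2099


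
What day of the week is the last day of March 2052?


March 2052 has 31 days
Anchor: Jan 1, 2052. With p = 2052 - 1 = 2051: (p + p//4 - p//100 + p//400) mod 7 = (2051 + 512 - 20 + 5) mod 7 = 2548 mod 7 = 0 -> Monday (Mon=0 ... Sun=6)
Days before March (Jan-Feb): 60; March 1 index = (0 + 60) mod 7 = 4 -> Friday
Last day offset: 31 - 1 = 30 days
Weekday index = (4 + 30) mod 7 = 6

Sunday, March 31


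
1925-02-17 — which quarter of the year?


Month: February (month 2)
Q1: Jan-Mar, Q2: Apr-Jun, Q3: Jul-Sep, Q4: Oct-Dec

Q1


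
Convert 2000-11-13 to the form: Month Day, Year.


ISO 2000-11-13 parses as year=2000, month=11, day=13
Month 11 -> November

November 13, 2000


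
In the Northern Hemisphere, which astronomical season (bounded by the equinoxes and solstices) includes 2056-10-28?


Date: October 28
Astronomical Autumn (approx.; exact equinox/solstice day varies by year): September 22 to December 20
October 28 falls within the Autumn window

Autumn


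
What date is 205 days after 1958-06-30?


Start: 1958-06-30, add 205 days
June 30 is the last day of June 1958 -> 205 left
July 1958 has 31 days -> 174 left
August 1958 has 31 days -> 143 left
September 1958 has 30 days -> 113 left
October 1958 has 31 days -> 82 left
November 1958 has 30 days -> 52 left
December 1958 has 31 days -> 21 left
January 1959: 21 <= 31 -> lands on January 21

Result: 1959-01-21


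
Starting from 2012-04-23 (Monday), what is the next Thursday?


Current: Monday
Target: Thursday
Days ahead: 3

Next Thursday: 2012-04-26


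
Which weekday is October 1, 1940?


Target: October 1, 1940
Anchor: Jan 1, 1940. With p = 1940 - 1 = 1939: (p + p//4 - p//100 + p//400) mod 7 = (1939 + 484 - 19 + 4) mod 7 = 2408 mod 7 = 0 -> Monday (Mon=0 ... Sun=6)
Days before October (Jan-Sep): 274 days
Weekday index = (0 + 274) mod 7 = 1

Tuesday


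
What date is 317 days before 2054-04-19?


Start: 2054-04-19, subtract 317 days
Back 19 days from April 19 reaches March 31, 2054 -> 298 left
March 2054 has 31 days -> back to February 28, 2054 -> 267 left
February 2054 has 28 days -> back to January 31, 2054 -> 239 left
January 2054 has 31 days -> back to December 31, 2053 -> 208 left
December 2053 has 31 days -> back to November 30, 2053 -> 177 left
November 2053 has 30 days -> back to October 31, 2053 -> 147 left
October 2053 has 31 days -> back to September 30, 2053 -> 116 left
September 2053 has 30 days -> back to August 31, 2053 -> 86 left
August 2053 has 31 days -> back to July 31, 2053 -> 55 left
July 2053 has 31 days -> back to June 30, 2053 -> 24 left
June 2053: 30 - 24 = 6 -> lands on June 6

Result: 2053-06-06


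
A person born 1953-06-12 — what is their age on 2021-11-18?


Birth: 1953-06-12
Reference: 2021-11-18
Year difference: 2021 - 1953 = 68

68 years old


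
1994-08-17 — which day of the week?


Date: August 17, 1994
Anchor: Jan 1, 1994. With p = 1994 - 1 = 1993: (p + p//4 - p//100 + p//400) mod 7 = (1993 + 498 - 19 + 4) mod 7 = 2476 mod 7 = 5 -> Saturday (Mon=0 ... Sun=6)
Days before August (Jan-Jul): 212; offset = 212 + 17 - 1 = 228
Weekday index = (5 + 228) mod 7 = 2

Day of the week: Wednesday


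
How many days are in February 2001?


February 2001 (leap year: no)

28 days


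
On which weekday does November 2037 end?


November 2037 has 30 days
Anchor: Jan 1, 2037. With p = 2037 - 1 = 2036: (p + p//4 - p//100 + p//400) mod 7 = (2036 + 509 - 20 + 5) mod 7 = 2530 mod 7 = 3 -> Thursday (Mon=0 ... Sun=6)
Days before November (Jan-Oct): 304; November 1 index = (3 + 304) mod 7 = 6 -> Sunday
Last day offset: 30 - 1 = 29 days
Weekday index = (6 + 29) mod 7 = 0

Monday, November 30


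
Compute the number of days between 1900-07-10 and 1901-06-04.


From 1900-07-10 to 1901-06-04
1900-07-10: days before July = 31 + 28 + 31 + 30 + 31 + 30 = 181 (1900 is not a leap year); day of year = 181 + 10 = 191
1901-06-04: days before June = 31 + 28 + 31 + 30 + 31 = 151 (1901 is not a leap year); day of year = 151 + 4 = 155
Rest of 1900: 365 - 191 = 174
Total = 174 + 155 = 329

329 days


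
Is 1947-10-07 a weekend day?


Anchor: Jan 1, 1947. With p = 1947 - 1 = 1946: (p + p//4 - p//100 + p//400) mod 7 = (1946 + 486 - 19 + 4) mod 7 = 2417 mod 7 = 2 -> Wednesday (Mon=0 ... Sun=6)
Day of year: 280; offset = 279
Weekday index = (2 + 279) mod 7 = 1 -> Tuesday
Weekend days: Saturday, Sunday

No


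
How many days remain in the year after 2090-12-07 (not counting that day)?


Day of year: 341 of 365
Remaining = 365 - 341

24 days


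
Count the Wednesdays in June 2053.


June 2053 has 30 days
Anchor: Jan 1, 2053. With p = 2053 - 1 = 2052: (p + p//4 - p//100 + p//400) mod 7 = (2052 + 513 - 20 + 5) mod 7 = 2550 mod 7 = 2 -> Wednesday (Mon=0 ... Sun=6)
Days before June (Jan-May): 151; June 1 index = (2 + 151) mod 7 = 6 -> Sunday
First Wednesday is June 4
Wednesdays: 4, 11, 18, 25

4 Wednesdays


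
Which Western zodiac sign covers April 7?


Date: April 7
Conventional tropical zodiac dates: Aries from March 21 onward; Taurus starts April 20
April 7 falls within the Aries range

Aries


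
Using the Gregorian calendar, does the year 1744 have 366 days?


Gregorian leap year rule: divisible by 4, but not by 100, unless also by 400.
1744 is divisible by 4 but not 100 -> leap year

Yes


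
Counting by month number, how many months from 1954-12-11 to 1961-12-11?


From December 1954 to December 1961
7 years * 12 = 84 months = 84

84 months


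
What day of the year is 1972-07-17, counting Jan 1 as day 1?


Date: July 17, 1972
Days in months 1 through 6: 182
Plus 17 days in July

Day of year: 199


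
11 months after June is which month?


June is month 6
6 + 11 = 17; wrap: 17 - 12 = 5

May


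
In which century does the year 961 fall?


Century = (year - 1) // 100 + 1
= (961 - 1) // 100 + 1
= 960 // 100 + 1
= 9 + 1

10th century


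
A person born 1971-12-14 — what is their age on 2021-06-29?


Birth: 1971-12-14
Reference: 2021-06-29
Year difference: 2021 - 1971 = 50
Birthday not yet reached in 2021, subtract 1

49 years old


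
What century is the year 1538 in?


Century = (year - 1) // 100 + 1
= (1538 - 1) // 100 + 1
= 1537 // 100 + 1
= 15 + 1

16th century


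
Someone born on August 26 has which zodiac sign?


Date: August 26
Conventional tropical zodiac dates: Virgo from August 23 onward; Libra starts September 23
August 26 falls within the Virgo range

Virgo


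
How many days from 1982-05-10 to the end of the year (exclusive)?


Day of year: 130 of 365
Remaining = 365 - 130

235 days


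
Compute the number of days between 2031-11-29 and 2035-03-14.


From 2031-11-29 to 2035-03-14
2031-11-29: days before November = 31 + 28 + 31 + 30 + 31 + 30 + 31 + 31 + 30 + 31 = 304 (2031 is not a leap year); day of year = 304 + 29 = 333
2035-03-14: days before March = 31 + 28 = 59 (2035 is not a leap year); day of year = 59 + 14 = 73
Rest of 2031: 365 - 333 = 32
Full years 2032 (366), 2033 (365), 2034 (365): 1096
Total = 32 + 1096 + 73 = 1201

1201 days


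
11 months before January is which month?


January is month 1
1 - 11 = -10; wrap: -10 + 12 = 2

February


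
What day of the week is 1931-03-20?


Date: March 20, 1931
Anchor: Jan 1, 1931. With p = 1931 - 1 = 1930: (p + p//4 - p//100 + p//400) mod 7 = (1930 + 482 - 19 + 4) mod 7 = 2397 mod 7 = 3 -> Thursday (Mon=0 ... Sun=6)
Days before March (Jan-Feb): 59; offset = 59 + 20 - 1 = 78
Weekday index = (3 + 78) mod 7 = 4

Day of the week: Friday


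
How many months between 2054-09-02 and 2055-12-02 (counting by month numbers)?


From September 2054 to December 2055
1 year * 12 = 12 months, plus 3 months = 15

15 months


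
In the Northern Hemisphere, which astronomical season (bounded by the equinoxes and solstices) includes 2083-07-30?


Date: July 30
Astronomical Summer (approx.; exact equinox/solstice day varies by year): June 21 to September 21
July 30 falls within the Summer window

Summer


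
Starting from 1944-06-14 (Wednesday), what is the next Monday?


Current: Wednesday
Target: Monday
Days ahead: 5

Next Monday: 1944-06-19


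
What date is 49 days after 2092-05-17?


Start: 2092-05-17, add 49 days
May 2092 has 31 days: 31 - 17 = 14 days to May 31 -> 35 left
June 2092 has 30 days -> 5 left
July 2092: 5 <= 31 -> lands on July 5

Result: 2092-07-05


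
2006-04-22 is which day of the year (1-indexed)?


Date: April 22, 2006
Days in months 1 through 3: 90
Plus 22 days in April

Day of year: 112


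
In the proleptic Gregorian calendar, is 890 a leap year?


Gregorian leap year rule: divisible by 4, but not by 100, unless also by 400.
890 is not divisible by 4 -> not a leap year

No


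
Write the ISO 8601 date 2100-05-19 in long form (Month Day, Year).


ISO 2100-05-19 parses as year=2100, month=05, day=19
Month 5 -> May

May 19, 2100


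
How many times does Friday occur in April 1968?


April 1968 has 30 days
Anchor: Jan 1, 1968. With p = 1968 - 1 = 1967: (p + p//4 - p//100 + p//400) mod 7 = (1967 + 491 - 19 + 4) mod 7 = 2443 mod 7 = 0 -> Monday (Mon=0 ... Sun=6)
Days before April (Jan-Mar): 91; April 1 index = (0 + 91) mod 7 = 0 -> Monday
First Friday is April 5
Fridays: 5, 12, 19, 26

4 Fridays


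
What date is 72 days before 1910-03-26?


Start: 1910-03-26, subtract 72 days
Back 26 days from March 26 reaches February 28, 1910 -> 46 left
February 1910 has 28 days -> back to January 31, 1910 -> 18 left
January 1910: 31 - 18 = 13 -> lands on January 13

Result: 1910-01-13


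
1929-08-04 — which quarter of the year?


Month: August (month 8)
Q1: Jan-Mar, Q2: Apr-Jun, Q3: Jul-Sep, Q4: Oct-Dec

Q3


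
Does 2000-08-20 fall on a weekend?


Anchor: Jan 1, 2000. With p = 2000 - 1 = 1999: (p + p//4 - p//100 + p//400) mod 7 = (1999 + 499 - 19 + 4) mod 7 = 2483 mod 7 = 5 -> Saturday (Mon=0 ... Sun=6)
Day of year: 233; offset = 232
Weekday index = (5 + 232) mod 7 = 6 -> Sunday
Weekend days: Saturday, Sunday

Yes


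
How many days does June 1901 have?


June 1901

30 days


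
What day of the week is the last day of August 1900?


August 1900 has 31 days
Anchor: Jan 1, 1900. With p = 1900 - 1 = 1899: (p + p//4 - p//100 + p//400) mod 7 = (1899 + 474 - 18 + 4) mod 7 = 2359 mod 7 = 0 -> Monday (Mon=0 ... Sun=6)
Days before August (Jan-Jul): 212; August 1 index = (0 + 212) mod 7 = 2 -> Wednesday
Last day offset: 31 - 1 = 30 days
Weekday index = (2 + 30) mod 7 = 4

Friday, August 31


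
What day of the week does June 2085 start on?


Target: June 1, 2085
Anchor: Jan 1, 2085. With p = 2085 - 1 = 2084: (p + p//4 - p//100 + p//400) mod 7 = (2084 + 521 - 20 + 5) mod 7 = 2590 mod 7 = 0 -> Monday (Mon=0 ... Sun=6)
Days before June (Jan-May): 151 days
Weekday index = (0 + 151) mod 7 = 4

Friday


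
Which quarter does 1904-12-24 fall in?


Month: December (month 12)
Q1: Jan-Mar, Q2: Apr-Jun, Q3: Jul-Sep, Q4: Oct-Dec

Q4


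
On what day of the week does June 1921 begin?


Target: June 1, 1921
Anchor: Jan 1, 1921. With p = 1921 - 1 = 1920: (p + p//4 - p//100 + p//400) mod 7 = (1920 + 480 - 19 + 4) mod 7 = 2385 mod 7 = 5 -> Saturday (Mon=0 ... Sun=6)
Days before June (Jan-May): 151 days
Weekday index = (5 + 151) mod 7 = 2

Wednesday


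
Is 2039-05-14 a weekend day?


Anchor: Jan 1, 2039. With p = 2039 - 1 = 2038: (p + p//4 - p//100 + p//400) mod 7 = (2038 + 509 - 20 + 5) mod 7 = 2532 mod 7 = 5 -> Saturday (Mon=0 ... Sun=6)
Day of year: 134; offset = 133
Weekday index = (5 + 133) mod 7 = 5 -> Saturday
Weekend days: Saturday, Sunday

Yes


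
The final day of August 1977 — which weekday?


August 1977 has 31 days
Anchor: Jan 1, 1977. With p = 1977 - 1 = 1976: (p + p//4 - p//100 + p//400) mod 7 = (1976 + 494 - 19 + 4) mod 7 = 2455 mod 7 = 5 -> Saturday (Mon=0 ... Sun=6)
Days before August (Jan-Jul): 212; August 1 index = (5 + 212) mod 7 = 0 -> Monday
Last day offset: 31 - 1 = 30 days
Weekday index = (0 + 30) mod 7 = 2

Wednesday, August 31


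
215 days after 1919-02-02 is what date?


Start: 1919-02-02, add 215 days
February 1919 has 28 days: 28 - 2 = 26 days to February 28 -> 189 left
March 1919 has 31 days -> 158 left
April 1919 has 30 days -> 128 left
May 1919 has 31 days -> 97 left
June 1919 has 30 days -> 67 left
July 1919 has 31 days -> 36 left
August 1919 has 31 days -> 5 left
September 1919: 5 <= 30 -> lands on September 5

Result: 1919-09-05


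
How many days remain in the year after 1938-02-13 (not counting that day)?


Day of year: 44 of 365
Remaining = 365 - 44

321 days


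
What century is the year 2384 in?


Century = (year - 1) // 100 + 1
= (2384 - 1) // 100 + 1
= 2383 // 100 + 1
= 23 + 1

24th century


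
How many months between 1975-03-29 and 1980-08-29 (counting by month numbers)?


From March 1975 to August 1980
5 years * 12 = 60 months, plus 5 months = 65

65 months


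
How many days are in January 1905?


January 1905

31 days


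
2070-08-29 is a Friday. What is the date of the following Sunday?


Current: Friday
Target: Sunday
Days ahead: 2

Next Sunday: 2070-08-31


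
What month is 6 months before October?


October is month 10
10 - 6 = 4

April


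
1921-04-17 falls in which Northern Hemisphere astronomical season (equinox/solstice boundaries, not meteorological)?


Date: April 17
Astronomical Spring (approx.; exact equinox/solstice day varies by year): March 20 to June 20
April 17 falls within the Spring window

Spring


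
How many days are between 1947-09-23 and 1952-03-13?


From 1947-09-23 to 1952-03-13
1947-09-23: days before September = 31 + 28 + 31 + 30 + 31 + 30 + 31 + 31 = 243 (1947 is not a leap year); day of year = 243 + 23 = 266
1952-03-13: days before March = 31 + 29 = 60 (1952 is a leap year); day of year = 60 + 13 = 73
Rest of 1947: 365 - 266 = 99
Full years 1948 (366), 1949 (365), 1950 (365), 1951 (365): 1461
Total = 99 + 1461 + 73 = 1633

1633 days


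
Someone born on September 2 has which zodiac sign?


Date: September 2
Conventional tropical zodiac dates: Virgo from August 23 onward; Libra starts September 23
September 2 falls within the Virgo range

Virgo


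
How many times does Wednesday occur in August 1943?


August 1943 has 31 days
Anchor: Jan 1, 1943. With p = 1943 - 1 = 1942: (p + p//4 - p//100 + p//400) mod 7 = (1942 + 485 - 19 + 4) mod 7 = 2412 mod 7 = 4 -> Friday (Mon=0 ... Sun=6)
Days before August (Jan-Jul): 212; August 1 index = (4 + 212) mod 7 = 6 -> Sunday
First Wednesday is August 4
Wednesdays: 4, 11, 18, 25

4 Wednesdays


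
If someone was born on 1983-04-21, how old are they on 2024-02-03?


Birth: 1983-04-21
Reference: 2024-02-03
Year difference: 2024 - 1983 = 41
Birthday not yet reached in 2024, subtract 1

40 years old


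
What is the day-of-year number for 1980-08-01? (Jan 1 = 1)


Date: August 1, 1980
Days in months 1 through 7: 213
Plus 1 days in August

Day of year: 214


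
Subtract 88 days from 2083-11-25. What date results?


Start: 2083-11-25, subtract 88 days
Back 25 days from November 25 reaches October 31, 2083 -> 63 left
October 2083 has 31 days -> back to September 30, 2083 -> 32 left
September 2083 has 30 days -> back to August 31, 2083 -> 2 left
August 2083: 31 - 2 = 29 -> lands on August 29

Result: 2083-08-29


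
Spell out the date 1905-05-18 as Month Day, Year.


ISO 1905-05-18 parses as year=1905, month=05, day=18
Month 5 -> May

May 18, 1905


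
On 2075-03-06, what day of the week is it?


Date: March 6, 2075
Anchor: Jan 1, 2075. With p = 2075 - 1 = 2074: (p + p//4 - p//100 + p//400) mod 7 = (2074 + 518 - 20 + 5) mod 7 = 2577 mod 7 = 1 -> Tuesday (Mon=0 ... Sun=6)
Days before March (Jan-Feb): 59; offset = 59 + 6 - 1 = 64
Weekday index = (1 + 64) mod 7 = 2

Day of the week: Wednesday


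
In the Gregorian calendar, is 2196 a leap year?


Gregorian leap year rule: divisible by 4, but not by 100, unless also by 400.
2196 is divisible by 4 but not 100 -> leap year

Yes


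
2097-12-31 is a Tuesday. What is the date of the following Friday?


Current: Tuesday
Target: Friday
Days ahead: 3

Next Friday: 2098-01-03


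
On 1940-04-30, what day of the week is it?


Date: April 30, 1940
Anchor: Jan 1, 1940. With p = 1940 - 1 = 1939: (p + p//4 - p//100 + p//400) mod 7 = (1939 + 484 - 19 + 4) mod 7 = 2408 mod 7 = 0 -> Monday (Mon=0 ... Sun=6)
Days before April (Jan-Mar): 91; offset = 91 + 30 - 1 = 120
Weekday index = (0 + 120) mod 7 = 1

Day of the week: Tuesday


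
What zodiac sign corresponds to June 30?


Date: June 30
Conventional tropical zodiac dates: Cancer from June 21 onward; Leo starts July 23
June 30 falls within the Cancer range

Cancer


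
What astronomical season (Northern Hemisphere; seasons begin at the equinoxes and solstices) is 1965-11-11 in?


Date: November 11
Astronomical Autumn (approx.; exact equinox/solstice day varies by year): September 22 to December 20
November 11 falls within the Autumn window

Autumn


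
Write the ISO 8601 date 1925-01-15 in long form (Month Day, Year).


ISO 1925-01-15 parses as year=1925, month=01, day=15
Month 1 -> January

January 15, 1925


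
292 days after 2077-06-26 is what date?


Start: 2077-06-26, add 292 days
June 2077 has 30 days: 30 - 26 = 4 days to June 30 -> 288 left
July 2077 has 31 days -> 257 left
August 2077 has 31 days -> 226 left
September 2077 has 30 days -> 196 left
October 2077 has 31 days -> 165 left
November 2077 has 30 days -> 135 left
December 2077 has 31 days -> 104 left
January 2078 has 31 days -> 73 left
February 2078 has 28 days -> 45 left
March 2078 has 31 days -> 14 left
April 2078: 14 <= 30 -> lands on April 14

Result: 2078-04-14


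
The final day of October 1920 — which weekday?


October 1920 has 31 days
Anchor: Jan 1, 1920. With p = 1920 - 1 = 1919: (p + p//4 - p//100 + p//400) mod 7 = (1919 + 479 - 19 + 4) mod 7 = 2383 mod 7 = 3 -> Thursday (Mon=0 ... Sun=6)
Days before October (Jan-Sep): 274; October 1 index = (3 + 274) mod 7 = 4 -> Friday
Last day offset: 31 - 1 = 30 days
Weekday index = (4 + 30) mod 7 = 6

Sunday, October 31


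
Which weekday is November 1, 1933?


Target: November 1, 1933
Anchor: Jan 1, 1933. With p = 1933 - 1 = 1932: (p + p//4 - p//100 + p//400) mod 7 = (1932 + 483 - 19 + 4) mod 7 = 2400 mod 7 = 6 -> Sunday (Mon=0 ... Sun=6)
Days before November (Jan-Oct): 304 days
Weekday index = (6 + 304) mod 7 = 2

Wednesday


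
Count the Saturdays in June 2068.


June 2068 has 30 days
Anchor: Jan 1, 2068. With p = 2068 - 1 = 2067: (p + p//4 - p//100 + p//400) mod 7 = (2067 + 516 - 20 + 5) mod 7 = 2568 mod 7 = 6 -> Sunday (Mon=0 ... Sun=6)
Days before June (Jan-May): 152; June 1 index = (6 + 152) mod 7 = 4 -> Friday
First Saturday is June 2
Saturdays: 2, 9, 16, 23, 30

5 Saturdays


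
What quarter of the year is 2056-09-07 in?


Month: September (month 9)
Q1: Jan-Mar, Q2: Apr-Jun, Q3: Jul-Sep, Q4: Oct-Dec

Q3


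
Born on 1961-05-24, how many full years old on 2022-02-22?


Birth: 1961-05-24
Reference: 2022-02-22
Year difference: 2022 - 1961 = 61
Birthday not yet reached in 2022, subtract 1

60 years old


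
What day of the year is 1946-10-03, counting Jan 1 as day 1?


Date: October 3, 1946
Days in months 1 through 9: 273
Plus 3 days in October

Day of year: 276


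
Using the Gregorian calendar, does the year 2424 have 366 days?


Gregorian leap year rule: divisible by 4, but not by 100, unless also by 400.
2424 is divisible by 4 but not 100 -> leap year

Yes


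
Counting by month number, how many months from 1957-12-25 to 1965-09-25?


From December 1957 to September 1965
8 years * 12 = 96 months, minus 3 months = 93

93 months


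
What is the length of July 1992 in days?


July 1992

31 days


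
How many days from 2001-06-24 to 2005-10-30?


From 2001-06-24 to 2005-10-30
2001-06-24: days before June = 31 + 28 + 31 + 30 + 31 = 151 (2001 is not a leap year); day of year = 151 + 24 = 175
2005-10-30: days before October = 31 + 28 + 31 + 30 + 31 + 30 + 31 + 31 + 30 = 273 (2005 is not a leap year); day of year = 273 + 30 = 303
Rest of 2001: 365 - 175 = 190
Full years 2002 (365), 2003 (365), 2004 (366): 1096
Total = 190 + 1096 + 303 = 1589

1589 days


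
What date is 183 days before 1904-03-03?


Start: 1904-03-03, subtract 183 days
Back 3 days from March 3 reaches February 29, 1904 -> 180 left
February 1904 has 29 days -> back to January 31, 1904 -> 151 left
January 1904 has 31 days -> back to December 31, 1903 -> 120 left
December 1903 has 31 days -> back to November 30, 1903 -> 89 left
November 1903 has 30 days -> back to October 31, 1903 -> 59 left
October 1903 has 31 days -> back to September 30, 1903 -> 28 left
September 1903: 30 - 28 = 2 -> lands on September 2

Result: 1903-09-02


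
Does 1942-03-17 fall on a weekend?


Anchor: Jan 1, 1942. With p = 1942 - 1 = 1941: (p + p//4 - p//100 + p//400) mod 7 = (1941 + 485 - 19 + 4) mod 7 = 2411 mod 7 = 3 -> Thursday (Mon=0 ... Sun=6)
Day of year: 76; offset = 75
Weekday index = (3 + 75) mod 7 = 1 -> Tuesday
Weekend days: Saturday, Sunday

No


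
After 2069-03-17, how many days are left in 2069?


Day of year: 76 of 365
Remaining = 365 - 76

289 days


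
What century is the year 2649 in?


Century = (year - 1) // 100 + 1
= (2649 - 1) // 100 + 1
= 2648 // 100 + 1
= 26 + 1

27th century


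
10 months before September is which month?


September is month 9
9 - 10 = -1; wrap: -1 + 12 = 11

November


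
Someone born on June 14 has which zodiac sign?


Date: June 14
Conventional tropical zodiac dates: Gemini from May 21 onward; Cancer starts June 21
June 14 falls within the Gemini range

Gemini


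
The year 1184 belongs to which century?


Century = (year - 1) // 100 + 1
= (1184 - 1) // 100 + 1
= 1183 // 100 + 1
= 11 + 1

12th century


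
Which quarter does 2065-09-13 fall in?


Month: September (month 9)
Q1: Jan-Mar, Q2: Apr-Jun, Q3: Jul-Sep, Q4: Oct-Dec

Q3


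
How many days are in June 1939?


June 1939

30 days


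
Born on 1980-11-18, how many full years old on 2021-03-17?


Birth: 1980-11-18
Reference: 2021-03-17
Year difference: 2021 - 1980 = 41
Birthday not yet reached in 2021, subtract 1

40 years old


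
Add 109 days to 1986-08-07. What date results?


Start: 1986-08-07, add 109 days
August 1986 has 31 days: 31 - 7 = 24 days to August 31 -> 85 left
September 1986 has 30 days -> 55 left
October 1986 has 31 days -> 24 left
November 1986: 24 <= 30 -> lands on November 24

Result: 1986-11-24


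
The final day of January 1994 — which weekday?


January 1994 has 31 days
Anchor: Jan 1, 1994. With p = 1994 - 1 = 1993: (p + p//4 - p//100 + p//400) mod 7 = (1993 + 498 - 19 + 4) mod 7 = 2476 mod 7 = 5 -> Saturday (Mon=0 ... Sun=6)
January 1 is the anchor itself -> Saturday
Last day offset: 31 - 1 = 30 days
Weekday index = (5 + 30) mod 7 = 0

Monday, January 31


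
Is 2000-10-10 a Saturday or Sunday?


Anchor: Jan 1, 2000. With p = 2000 - 1 = 1999: (p + p//4 - p//100 + p//400) mod 7 = (1999 + 499 - 19 + 4) mod 7 = 2483 mod 7 = 5 -> Saturday (Mon=0 ... Sun=6)
Day of year: 284; offset = 283
Weekday index = (5 + 283) mod 7 = 1 -> Tuesday
Weekend days: Saturday, Sunday

No


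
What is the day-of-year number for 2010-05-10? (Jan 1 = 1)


Date: May 10, 2010
Days in months 1 through 4: 120
Plus 10 days in May

Day of year: 130


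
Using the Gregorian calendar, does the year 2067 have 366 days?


Gregorian leap year rule: divisible by 4, but not by 100, unless also by 400.
2067 is not divisible by 4 -> not a leap year

No


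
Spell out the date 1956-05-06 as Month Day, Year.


ISO 1956-05-06 parses as year=1956, month=05, day=06
Month 5 -> May

May 6, 1956


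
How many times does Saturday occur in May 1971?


May 1971 has 31 days
Anchor: Jan 1, 1971. With p = 1971 - 1 = 1970: (p + p//4 - p//100 + p//400) mod 7 = (1970 + 492 - 19 + 4) mod 7 = 2447 mod 7 = 4 -> Friday (Mon=0 ... Sun=6)
Days before May (Jan-Apr): 120; May 1 index = (4 + 120) mod 7 = 5 -> Saturday
First Saturday is May 1
Saturdays: 1, 8, 15, 22, 29

5 Saturdays


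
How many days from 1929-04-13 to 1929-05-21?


From 1929-04-13 to 1929-05-21
1929-04-13: days before April = 31 + 28 + 31 = 90 (1929 is not a leap year); day of year = 90 + 13 = 103
1929-05-21: days before May = 31 + 28 + 31 + 30 = 120 (1929 is not a leap year); day of year = 120 + 21 = 141
Same year: 141 - 103 = 38

38 days


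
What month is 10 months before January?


January is month 1
1 - 10 = -9; wrap: -9 + 12 = 3

March


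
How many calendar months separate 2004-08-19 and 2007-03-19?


From August 2004 to March 2007
3 years * 12 = 36 months, minus 5 months = 31

31 months


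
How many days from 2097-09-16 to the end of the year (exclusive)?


Day of year: 259 of 365
Remaining = 365 - 259

106 days


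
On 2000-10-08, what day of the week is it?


Date: October 8, 2000
Anchor: Jan 1, 2000. With p = 2000 - 1 = 1999: (p + p//4 - p//100 + p//400) mod 7 = (1999 + 499 - 19 + 4) mod 7 = 2483 mod 7 = 5 -> Saturday (Mon=0 ... Sun=6)
Days before October (Jan-Sep): 274; offset = 274 + 8 - 1 = 281
Weekday index = (5 + 281) mod 7 = 6

Day of the week: Sunday


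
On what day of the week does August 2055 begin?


Target: August 1, 2055
Anchor: Jan 1, 2055. With p = 2055 - 1 = 2054: (p + p//4 - p//100 + p//400) mod 7 = (2054 + 513 - 20 + 5) mod 7 = 2552 mod 7 = 4 -> Friday (Mon=0 ... Sun=6)
Days before August (Jan-Jul): 212 days
Weekday index = (4 + 212) mod 7 = 6

Sunday


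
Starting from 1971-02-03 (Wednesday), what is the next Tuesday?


Current: Wednesday
Target: Tuesday
Days ahead: 6

Next Tuesday: 1971-02-09


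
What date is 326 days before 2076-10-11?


Start: 2076-10-11, subtract 326 days
Back 11 days from October 11 reaches September 30, 2076 -> 315 left
September 2076 has 30 days -> back to August 31, 2076 -> 285 left
August 2076 has 31 days -> back to July 31, 2076 -> 254 left
July 2076 has 31 days -> back to June 30, 2076 -> 223 left
June 2076 has 30 days -> back to May 31, 2076 -> 193 left
May 2076 has 31 days -> back to April 30, 2076 -> 162 left
April 2076 has 30 days -> back to March 31, 2076 -> 132 left
March 2076 has 31 days -> back to February 29, 2076 -> 101 left
February 2076 has 29 days -> back to January 31, 2076 -> 72 left
January 2076 has 31 days -> back to December 31, 2075 -> 41 left
December 2075 has 31 days -> back to November 30, 2075 -> 10 left
November 2075: 30 - 10 = 20 -> lands on November 20

Result: 2075-11-20


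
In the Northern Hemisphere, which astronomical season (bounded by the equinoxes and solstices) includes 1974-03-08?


Date: March 8
Astronomical Winter (approx.; exact equinox/solstice day varies by year): December 21 to March 19
March 8 falls within the Winter window

Winter


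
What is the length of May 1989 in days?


May 1989

31 days


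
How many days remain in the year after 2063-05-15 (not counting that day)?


Day of year: 135 of 365
Remaining = 365 - 135

230 days


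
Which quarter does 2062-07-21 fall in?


Month: July (month 7)
Q1: Jan-Mar, Q2: Apr-Jun, Q3: Jul-Sep, Q4: Oct-Dec

Q3


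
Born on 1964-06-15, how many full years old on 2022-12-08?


Birth: 1964-06-15
Reference: 2022-12-08
Year difference: 2022 - 1964 = 58

58 years old


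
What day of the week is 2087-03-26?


Date: March 26, 2087
Anchor: Jan 1, 2087. With p = 2087 - 1 = 2086: (p + p//4 - p//100 + p//400) mod 7 = (2086 + 521 - 20 + 5) mod 7 = 2592 mod 7 = 2 -> Wednesday (Mon=0 ... Sun=6)
Days before March (Jan-Feb): 59; offset = 59 + 26 - 1 = 84
Weekday index = (2 + 84) mod 7 = 2

Day of the week: Wednesday


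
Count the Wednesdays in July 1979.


July 1979 has 31 days
Anchor: Jan 1, 1979. With p = 1979 - 1 = 1978: (p + p//4 - p//100 + p//400) mod 7 = (1978 + 494 - 19 + 4) mod 7 = 2457 mod 7 = 0 -> Monday (Mon=0 ... Sun=6)
Days before July (Jan-Jun): 181; July 1 index = (0 + 181) mod 7 = 6 -> Sunday
First Wednesday is July 4
Wednesdays: 4, 11, 18, 25

4 Wednesdays


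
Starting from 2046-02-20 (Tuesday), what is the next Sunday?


Current: Tuesday
Target: Sunday
Days ahead: 5

Next Sunday: 2046-02-25


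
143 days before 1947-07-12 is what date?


Start: 1947-07-12, subtract 143 days
Back 12 days from July 12 reaches June 30, 1947 -> 131 left
June 1947 has 30 days -> back to May 31, 1947 -> 101 left
May 1947 has 31 days -> back to April 30, 1947 -> 70 left
April 1947 has 30 days -> back to March 31, 1947 -> 40 left
March 1947 has 31 days -> back to February 28, 1947 -> 9 left
February 1947: 28 - 9 = 19 -> lands on February 19

Result: 1947-02-19


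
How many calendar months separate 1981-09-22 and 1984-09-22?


From September 1981 to September 1984
3 years * 12 = 36 months = 36

36 months


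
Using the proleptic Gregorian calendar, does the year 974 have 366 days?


Gregorian leap year rule: divisible by 4, but not by 100, unless also by 400.
974 is not divisible by 4 -> not a leap year

No


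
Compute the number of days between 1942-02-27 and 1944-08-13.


From 1942-02-27 to 1944-08-13
1942-02-27: days before February = 31; day of year = 31 + 27 = 58
1944-08-13: days before August = 31 + 29 + 31 + 30 + 31 + 30 + 31 = 213 (1944 is a leap year); day of year = 213 + 13 = 226
Rest of 1942: 365 - 58 = 307
Full years 1943 (365): 365
Total = 307 + 365 + 226 = 898

898 days


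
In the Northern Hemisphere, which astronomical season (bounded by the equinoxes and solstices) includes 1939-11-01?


Date: November 1
Astronomical Autumn (approx.; exact equinox/solstice day varies by year): September 22 to December 20
November 1 falls within the Autumn window

Autumn


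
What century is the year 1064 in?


Century = (year - 1) // 100 + 1
= (1064 - 1) // 100 + 1
= 1063 // 100 + 1
= 10 + 1

11th century


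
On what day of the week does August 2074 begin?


Target: August 1, 2074
Anchor: Jan 1, 2074. With p = 2074 - 1 = 2073: (p + p//4 - p//100 + p//400) mod 7 = (2073 + 518 - 20 + 5) mod 7 = 2576 mod 7 = 0 -> Monday (Mon=0 ... Sun=6)
Days before August (Jan-Jul): 212 days
Weekday index = (0 + 212) mod 7 = 2

Wednesday


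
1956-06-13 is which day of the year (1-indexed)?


Date: June 13, 1956
Days in months 1 through 5: 152
Plus 13 days in June

Day of year: 165


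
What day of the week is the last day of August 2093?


August 2093 has 31 days
Anchor: Jan 1, 2093. With p = 2093 - 1 = 2092: (p + p//4 - p//100 + p//400) mod 7 = (2092 + 523 - 20 + 5) mod 7 = 2600 mod 7 = 3 -> Thursday (Mon=0 ... Sun=6)
Days before August (Jan-Jul): 212; August 1 index = (3 + 212) mod 7 = 5 -> Saturday
Last day offset: 31 - 1 = 30 days
Weekday index = (5 + 30) mod 7 = 0

Monday, August 31


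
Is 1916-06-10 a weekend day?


Anchor: Jan 1, 1916. With p = 1916 - 1 = 1915: (p + p//4 - p//100 + p//400) mod 7 = (1915 + 478 - 19 + 4) mod 7 = 2378 mod 7 = 5 -> Saturday (Mon=0 ... Sun=6)
Day of year: 162; offset = 161
Weekday index = (5 + 161) mod 7 = 5 -> Saturday
Weekend days: Saturday, Sunday

Yes
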